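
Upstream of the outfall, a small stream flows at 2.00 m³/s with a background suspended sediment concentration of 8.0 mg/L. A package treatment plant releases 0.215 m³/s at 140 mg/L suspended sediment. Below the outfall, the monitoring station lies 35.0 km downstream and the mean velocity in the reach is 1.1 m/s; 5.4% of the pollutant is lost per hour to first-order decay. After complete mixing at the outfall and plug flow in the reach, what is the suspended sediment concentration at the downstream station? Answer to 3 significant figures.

Mass balance: C = (2.000·8.000 + 0.2150·140.0) / 2.215 = 46.10/2.215 = 20.81 mg/L.
Travel time t = 35.0·1000 / 1.1 = 31820 s = 8.838 h.
5.4%/h lost → k = −ln(1 − 0.054) = 0.05551 h⁻¹.
After decay, C = 20.81 × e^(−kt) = 20.81 × 0.6122 = 12.74 mg/L.

12.7 mg/L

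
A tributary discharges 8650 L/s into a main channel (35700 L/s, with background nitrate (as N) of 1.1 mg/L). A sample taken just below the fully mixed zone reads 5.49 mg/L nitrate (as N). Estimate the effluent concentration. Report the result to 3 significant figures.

Mass balance: 35700·1.100 + 8650·Cₑ = 44350·5.490
→ Cₑ = (44350·5.490 − 35700·1.100) / 8650 = 23.61 mg/L.

23.6 mg/L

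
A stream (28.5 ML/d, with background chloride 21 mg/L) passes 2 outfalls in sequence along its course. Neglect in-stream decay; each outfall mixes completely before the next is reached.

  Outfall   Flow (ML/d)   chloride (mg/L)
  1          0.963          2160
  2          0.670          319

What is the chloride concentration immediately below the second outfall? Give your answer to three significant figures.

Below outfall 1: Q → 29.46 ML/d, C = (28.50·21.00 + 0.9630·2160)/29.46 = 90.91 mg/L.
Below outfall 2: Q → 30.13 ML/d, C = (29.46·90.91 + 0.6700·319.0)/30.13 = 95.98 mg/L.

96.0 mg/L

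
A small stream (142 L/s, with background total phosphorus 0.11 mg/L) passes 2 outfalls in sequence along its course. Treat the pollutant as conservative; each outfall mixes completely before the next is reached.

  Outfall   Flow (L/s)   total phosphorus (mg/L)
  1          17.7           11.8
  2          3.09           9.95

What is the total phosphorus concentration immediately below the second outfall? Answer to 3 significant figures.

Outfall 1: combined Q = 159.7 L/s; C = (142.0·0.1100 + 17.70·11.80)/159.7 = 1.406 mg/L.
Outfall 2: combined Q = 162.8 L/s; C = (159.7·1.406 + 3.090·9.950)/162.8 = 1.568 mg/L.

1.57 mg/L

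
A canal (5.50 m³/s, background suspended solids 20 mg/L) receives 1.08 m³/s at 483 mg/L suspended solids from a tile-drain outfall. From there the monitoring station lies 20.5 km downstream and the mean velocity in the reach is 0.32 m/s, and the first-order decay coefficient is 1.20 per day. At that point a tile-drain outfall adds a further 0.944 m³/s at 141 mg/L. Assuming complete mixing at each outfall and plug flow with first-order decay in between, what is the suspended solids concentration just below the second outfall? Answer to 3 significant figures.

After mixing, C = (5.500·20.00 + 1.080·483.0) / 6.580 = 631.6/6.580 = 95.99 mg/L; combined flow 6.580 m³/s.
Travel time t = 20.5·1000 / 0.32 = 64060 s = 17.80 h.
After decay, C = 95.99 × e^(−kt) = 95.99 × 0.4108 = 39.43 mg/L.
Second outfall: C = (6.580·39.43 + 0.9440·141.0)/7.524 = 52.17 mg/L.

52.2 mg/L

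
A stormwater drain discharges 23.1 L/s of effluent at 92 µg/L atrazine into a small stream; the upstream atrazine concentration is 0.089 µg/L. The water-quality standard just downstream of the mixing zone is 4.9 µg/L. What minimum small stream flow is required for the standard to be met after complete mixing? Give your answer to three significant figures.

Set C_mix = 4.9: (Q·0.08900 + 23.10·92.00) / (Q + 23.10) = 4.9
→ Q = 23.10·(92.00 − 4.9)/(4.9 − 0.08900) = 418.2 L/s.

418 L/s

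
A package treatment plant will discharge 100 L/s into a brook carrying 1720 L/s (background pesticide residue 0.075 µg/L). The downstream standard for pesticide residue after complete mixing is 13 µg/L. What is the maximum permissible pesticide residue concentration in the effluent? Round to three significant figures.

235 µg/L

At the limit, (Qr·Cr + Qe·Cₑ)/(Qr + Qe) = 13:
Cₑ = (1820·13 − 1720·0.07500) / 100.0 = 235.3 µg/L.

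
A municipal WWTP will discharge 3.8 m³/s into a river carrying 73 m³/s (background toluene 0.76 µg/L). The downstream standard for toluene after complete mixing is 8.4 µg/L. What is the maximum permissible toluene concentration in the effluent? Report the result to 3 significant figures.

155 µg/L

At the limit, (Qr·Cr + Qe·Cₑ)/(Qr + Qe) = 8.4:
Cₑ = (76.80·8.4 − 73.00·0.7600) / 3.800 = 155.2 µg/L.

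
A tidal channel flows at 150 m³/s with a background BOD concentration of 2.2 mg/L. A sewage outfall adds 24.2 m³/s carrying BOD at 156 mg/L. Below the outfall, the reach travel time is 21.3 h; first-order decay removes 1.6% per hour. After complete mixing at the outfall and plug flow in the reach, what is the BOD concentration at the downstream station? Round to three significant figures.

16.7 mg/L

Mixed concentration C = ΣQC/ΣQ = (150.0·2.200 + 24.20·156.0) / 174.2 = 4105/174.2 = 23.57 mg/L.
1.6%/h lost → k = −ln(1 − 0.016) = 0.01613 h⁻¹.
Decay over the reach: 23.57·exp(−kt) = 23.57·0.7092 = 16.71 mg/L.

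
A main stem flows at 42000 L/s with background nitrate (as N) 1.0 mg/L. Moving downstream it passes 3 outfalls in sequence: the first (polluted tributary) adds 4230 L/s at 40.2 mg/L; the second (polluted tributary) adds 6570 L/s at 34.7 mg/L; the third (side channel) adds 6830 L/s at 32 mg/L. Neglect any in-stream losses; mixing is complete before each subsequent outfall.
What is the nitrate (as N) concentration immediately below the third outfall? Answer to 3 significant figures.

11.0 mg/L

Outfall 1: combined Q = 46230 L/s; C = (42000·1.000 + 4230·40.20)/46230 = 4.587 mg/L.
Outfall 2: combined Q = 52800 L/s; C = (46230·4.587 + 6570·34.70)/52800 = 8.334 mg/L.
Outfall 3: combined Q = 59630 L/s; C = (52800·8.334 + 6830·32.00)/59630 = 11.04 mg/L.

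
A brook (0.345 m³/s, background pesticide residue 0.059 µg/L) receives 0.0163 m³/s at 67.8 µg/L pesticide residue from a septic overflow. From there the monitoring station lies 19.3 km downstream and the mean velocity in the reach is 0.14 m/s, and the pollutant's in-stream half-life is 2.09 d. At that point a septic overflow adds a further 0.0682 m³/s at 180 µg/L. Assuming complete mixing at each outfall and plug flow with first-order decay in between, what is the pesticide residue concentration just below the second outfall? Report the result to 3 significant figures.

Conservation of mass: C = (0.3450·0.05900 + 0.01630·67.80) / 0.3613 = 1.125/0.3613 = 3.115 µg/L; combined flow 0.3613 m³/s.
Travel time t = 19.3·1000 / 0.14 = 137900 s = 38.29 h.
Half-life 2.09 d → k = ln 2 / 2.09 = 0.3316 d⁻¹.
After decay, C = 3.115 × e^(−kt) = 3.115 × 0.5891 = 1.835 µg/L.
At the second outfall, C = (0.3613·1.835 + 0.06820·180.0) / (0.3613 + 0.06820) = 30.13 µg/L.

30.1 µg/L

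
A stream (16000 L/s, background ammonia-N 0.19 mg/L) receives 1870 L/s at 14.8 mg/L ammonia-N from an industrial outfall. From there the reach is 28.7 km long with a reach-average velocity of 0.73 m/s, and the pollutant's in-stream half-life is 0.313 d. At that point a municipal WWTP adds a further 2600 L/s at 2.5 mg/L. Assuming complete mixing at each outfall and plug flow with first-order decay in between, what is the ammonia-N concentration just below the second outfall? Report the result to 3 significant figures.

0.865 mg/L

Mixed concentration C = ΣQC/ΣQ = (16000·0.1900 + 1870·14.80) / 17870 = 30720/17870 = 1.719 mg/L; combined flow 17870 L/s.
Travel time t = 28.7·1000 / 0.73 = 39320 s = 10.92 h.
Half-life 0.313 d → k = ln 2 / 0.313 = 2.215 d⁻¹.
First-order decay: C = 1.719·exp(−k·t) = 1.719·0.3651 = 0.6275 mg/L.
Second outfall: C = (17870·0.6275 + 2600·2.500)/20470 = 0.8653 mg/L.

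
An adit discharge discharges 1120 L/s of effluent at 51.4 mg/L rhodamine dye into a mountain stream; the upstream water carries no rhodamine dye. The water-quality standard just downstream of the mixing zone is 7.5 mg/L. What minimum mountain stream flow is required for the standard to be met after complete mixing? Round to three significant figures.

6560 L/s

Set C_mix = 7.5: (Q·0 + 1120·51.40) / (Q + 1120) = 7.5
→ Q = 1120·(51.40 − 7.5)/(7.5 − 0) = 6556 L/s.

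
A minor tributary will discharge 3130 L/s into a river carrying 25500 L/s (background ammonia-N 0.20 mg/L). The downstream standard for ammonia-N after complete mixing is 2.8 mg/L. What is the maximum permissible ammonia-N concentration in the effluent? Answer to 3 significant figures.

At the limit, (Qr·Cr + Qe·Cₑ)/(Qr + Qe) = 2.8:
Cₑ = (28630·2.8 − 25500·0.2000) / 3130 = 23.98 mg/L.

24.0 mg/L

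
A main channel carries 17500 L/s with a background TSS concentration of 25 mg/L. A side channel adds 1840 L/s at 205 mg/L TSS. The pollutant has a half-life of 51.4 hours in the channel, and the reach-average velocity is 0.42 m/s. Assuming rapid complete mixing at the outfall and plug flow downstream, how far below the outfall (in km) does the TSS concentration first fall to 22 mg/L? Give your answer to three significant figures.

72.8 km

Mixed concentration C = ΣQC/ΣQ = (17500·25.00 + 1840·205.0) / 19340 = 814700/19340 = 42.13 mg/L.
Half-life 51.4 h → k = ln 2 / 51.4 = 0.01349 h⁻¹ = 0.3236 d⁻¹.
Set 42.13·exp(−k·t) = 22 → t = ln(42.13/22)/k = 173400 s = 48.17 h.
Distance = v·t = 0.42·173400 = 72830 m = 72.83 km.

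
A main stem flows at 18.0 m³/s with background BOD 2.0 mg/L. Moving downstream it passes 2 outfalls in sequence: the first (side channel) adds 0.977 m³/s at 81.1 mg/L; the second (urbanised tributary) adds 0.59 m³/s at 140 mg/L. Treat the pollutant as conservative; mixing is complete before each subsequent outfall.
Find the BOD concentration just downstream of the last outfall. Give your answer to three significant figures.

After outfall 1: Q = 18.00 + 0.9770 = 18.98 m³/s; C = (18.00·2.000 + 0.9770·81.10)/18.98 = 6.072 mg/L.
After outfall 2: Q = 18.98 + 0.5900 = 19.57 m³/s; C = (18.98·6.072 + 0.5900·140.0)/19.57 = 10.11 mg/L.

10.1 mg/L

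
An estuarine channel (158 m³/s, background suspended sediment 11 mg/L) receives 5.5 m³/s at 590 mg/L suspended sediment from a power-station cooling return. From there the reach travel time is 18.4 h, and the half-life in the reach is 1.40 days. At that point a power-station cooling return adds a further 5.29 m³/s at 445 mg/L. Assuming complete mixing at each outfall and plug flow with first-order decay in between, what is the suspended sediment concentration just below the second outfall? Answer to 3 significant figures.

Mixed concentration C = ΣQC/ΣQ = (158.0·11.00 + 5.500·590.0) / 163.5 = 4983/163.5 = 30.48 mg/L; combined flow 163.5 m³/s.
Half-life 1.40 d → k = ln 2 / 1.40 = 0.4951 d⁻¹.
Decay over the reach: 30.48·exp(−kt) = 30.48·0.6841 = 20.85 mg/L.
Second outfall: C = (163.5·20.85 + 5.290·445.0)/168.8 = 34.14 mg/L.

34.1 mg/L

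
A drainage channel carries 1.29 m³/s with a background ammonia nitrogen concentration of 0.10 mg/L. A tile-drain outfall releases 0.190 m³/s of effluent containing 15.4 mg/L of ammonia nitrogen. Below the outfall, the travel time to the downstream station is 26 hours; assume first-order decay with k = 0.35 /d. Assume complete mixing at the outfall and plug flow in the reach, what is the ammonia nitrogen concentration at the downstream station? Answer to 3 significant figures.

1.41 mg/L

After mixing, C = (1.290·0.1000 + 0.1900·15.40) / 1.480 = 3.055/1.480 = 2.064 mg/L.
First-order decay: C = 2.064·exp(−k·t) = 2.064·0.6844 = 1.413 mg/L.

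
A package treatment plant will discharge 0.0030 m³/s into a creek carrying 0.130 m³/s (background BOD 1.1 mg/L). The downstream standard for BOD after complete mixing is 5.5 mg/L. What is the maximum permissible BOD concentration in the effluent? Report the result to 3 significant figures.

196 mg/L

At the limit, (Qr·Cr + Qe·Cₑ)/(Qr + Qe) = 5.5:
Cₑ = (0.1330·5.5 − 0.1300·1.100) / 0.003000 = 196.2 mg/L.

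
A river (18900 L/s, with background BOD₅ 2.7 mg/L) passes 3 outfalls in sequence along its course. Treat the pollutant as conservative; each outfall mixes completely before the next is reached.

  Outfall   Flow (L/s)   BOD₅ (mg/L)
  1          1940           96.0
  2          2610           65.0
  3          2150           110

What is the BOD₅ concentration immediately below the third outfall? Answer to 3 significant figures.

25.1 mg/L

Below outfall 1: Q → 20840 L/s, C = (18900·2.700 + 1940·96.00)/20840 = 11.39 mg/L.
Below outfall 2: Q → 23450 L/s, C = (20840·11.39 + 2610·65.00)/23450 = 17.35 mg/L.
Below outfall 3: Q → 25600 L/s, C = (23450·17.35 + 2150·110.0)/25600 = 25.13 mg/L.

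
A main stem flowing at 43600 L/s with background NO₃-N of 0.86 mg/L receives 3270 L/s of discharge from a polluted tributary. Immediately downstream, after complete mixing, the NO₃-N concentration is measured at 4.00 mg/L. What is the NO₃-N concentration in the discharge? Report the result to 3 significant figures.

Mass balance: 43600·0.8600 + 3270·Cₑ = 46870·4.000
→ Cₑ = (46870·4.000 − 43600·0.8600) / 3270 = 45.87 mg/L.

45.9 mg/L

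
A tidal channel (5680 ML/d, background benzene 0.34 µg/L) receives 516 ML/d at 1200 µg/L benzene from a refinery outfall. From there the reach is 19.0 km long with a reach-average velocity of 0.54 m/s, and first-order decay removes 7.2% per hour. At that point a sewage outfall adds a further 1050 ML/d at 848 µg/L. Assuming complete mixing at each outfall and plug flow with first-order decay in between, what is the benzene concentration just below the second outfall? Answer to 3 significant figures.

164 µg/L

Mass balance: C = (5680·0.3400 + 516.0·1200) / 6196 = 621100/6196 = 100.2 µg/L; combined flow 6196 ML/d.
Travel time t = 19.0·1000 / 0.54 = 35190 s = 9.774 h.
7.2%/h lost → k = −ln(1 − 0.072) = 0.07472 h⁻¹.
First-order decay: C = 100.2·exp(−k·t) = 100.2·0.4818 = 48.29 µg/L.
Second outfall: C = (6196·48.29 + 1050·848.0)/7246 = 164.2 µg/L.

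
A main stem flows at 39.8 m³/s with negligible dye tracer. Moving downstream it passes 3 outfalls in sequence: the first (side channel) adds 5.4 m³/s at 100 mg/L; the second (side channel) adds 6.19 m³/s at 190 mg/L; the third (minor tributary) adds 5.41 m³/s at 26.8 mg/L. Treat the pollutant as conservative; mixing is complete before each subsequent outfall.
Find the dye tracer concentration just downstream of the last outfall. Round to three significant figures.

32.8 mg/L

Below outfall 1: Q → 45.20 m³/s, C = (39.80·0 + 5.400·100.0)/45.20 = 11.95 mg/L.
Below outfall 2: Q → 51.39 m³/s, C = (45.20·11.95 + 6.190·190.0)/51.39 = 33.39 mg/L.
Below outfall 3: Q → 56.80 m³/s, C = (51.39·33.39 + 5.410·26.80)/56.80 = 32.77 mg/L.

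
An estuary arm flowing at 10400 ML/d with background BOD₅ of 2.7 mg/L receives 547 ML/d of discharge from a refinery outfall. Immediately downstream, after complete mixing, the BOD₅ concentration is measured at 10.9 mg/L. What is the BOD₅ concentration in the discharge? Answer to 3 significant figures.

167 mg/L

Mass balance: 10400·2.700 + 547.0·Cₑ = 10950·10.90
→ Cₑ = (10950·10.90 − 10400·2.700) / 547.0 = 166.8 mg/L.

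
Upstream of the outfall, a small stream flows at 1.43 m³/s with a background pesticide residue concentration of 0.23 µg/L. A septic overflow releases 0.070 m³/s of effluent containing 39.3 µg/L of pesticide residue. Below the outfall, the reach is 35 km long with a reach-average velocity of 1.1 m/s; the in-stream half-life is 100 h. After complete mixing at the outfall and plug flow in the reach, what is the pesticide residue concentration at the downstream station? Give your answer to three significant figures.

Conservation of mass: C = (1.430·0.2300 + 0.07000·39.30) / 1.500 = 3.080/1.500 = 2.053 µg/L.
Travel time t = 35·1000 / 1.1 = 31820 s = 8.838 h.
Half-life 100 h → k = ln 2 / 100 = 0.006931 h⁻¹ = 0.1664 d⁻¹.
First-order decay: C = 2.053·exp(−k·t) = 2.053·0.9406 = 1.931 µg/L.

1.93 µg/L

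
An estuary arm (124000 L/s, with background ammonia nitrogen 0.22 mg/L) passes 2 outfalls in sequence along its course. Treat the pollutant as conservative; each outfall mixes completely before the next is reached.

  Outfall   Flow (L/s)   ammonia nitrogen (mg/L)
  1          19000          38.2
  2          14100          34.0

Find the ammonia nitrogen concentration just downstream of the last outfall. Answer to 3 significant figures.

7.85 mg/L

Below outfall 1: Q → 143000 L/s, C = (124000·0.2200 + 19000·38.20)/143000 = 5.266 mg/L.
Below outfall 2: Q → 157100 L/s, C = (143000·5.266 + 14100·34.00)/157100 = 7.845 mg/L.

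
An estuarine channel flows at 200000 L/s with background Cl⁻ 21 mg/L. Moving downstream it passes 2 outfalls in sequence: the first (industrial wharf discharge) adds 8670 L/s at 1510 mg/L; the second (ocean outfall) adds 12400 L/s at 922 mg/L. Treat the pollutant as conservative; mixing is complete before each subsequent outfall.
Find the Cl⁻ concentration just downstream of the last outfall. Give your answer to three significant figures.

Below outfall 1: Q → 208700 L/s, C = (200000·21.00 + 8670·1510)/208700 = 82.87 mg/L.
Below outfall 2: Q → 221100 L/s, C = (208700·82.87 + 12400·922.0)/221100 = 129.9 mg/L.

130 mg/L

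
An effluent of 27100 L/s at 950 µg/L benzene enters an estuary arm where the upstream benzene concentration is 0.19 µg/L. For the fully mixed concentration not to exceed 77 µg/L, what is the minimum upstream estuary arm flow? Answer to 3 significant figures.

308000 L/s

Set C_mix = 77: (Q·0.1900 + 27100·950.0) / (Q + 27100) = 77
→ Q = 27100·(950.0 − 77)/(77 − 0.1900) = 308000 L/s.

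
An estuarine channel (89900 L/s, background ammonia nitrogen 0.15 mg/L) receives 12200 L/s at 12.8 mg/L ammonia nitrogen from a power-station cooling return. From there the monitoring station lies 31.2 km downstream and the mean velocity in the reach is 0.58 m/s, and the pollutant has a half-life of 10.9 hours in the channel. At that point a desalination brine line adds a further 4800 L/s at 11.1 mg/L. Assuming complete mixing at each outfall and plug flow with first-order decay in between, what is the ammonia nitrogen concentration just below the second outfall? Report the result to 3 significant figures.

1.11 mg/L

Mixed concentration C = ΣQC/ΣQ = (89900·0.1500 + 12200·12.80) / 102100 = 169600/102100 = 1.662 mg/L; combined flow 102100 L/s.
Travel time t = 31.2·1000 / 0.58 = 53790 s = 14.94 h.
Half-life 10.9 h → k = ln 2 / 10.9 = 0.06359 h⁻¹ = 1.526 d⁻¹.
First-order decay: C = 1.662·exp(−k·t) = 1.662·0.3867 = 0.6425 mg/L.
Second outfall: C = (102100·0.6425 + 4800·11.10)/106900 = 1.112 mg/L.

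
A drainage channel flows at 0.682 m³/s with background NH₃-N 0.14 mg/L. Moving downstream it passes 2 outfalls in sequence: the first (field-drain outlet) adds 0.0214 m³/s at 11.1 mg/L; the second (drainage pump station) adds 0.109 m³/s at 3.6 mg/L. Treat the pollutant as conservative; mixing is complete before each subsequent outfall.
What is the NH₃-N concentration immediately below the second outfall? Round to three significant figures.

0.893 mg/L

Outfall 1: combined Q = 0.7034 m³/s; C = (0.6820·0.1400 + 0.02140·11.10)/0.7034 = 0.4734 mg/L.
Outfall 2: combined Q = 0.8124 m³/s; C = (0.7034·0.4734 + 0.1090·3.600)/0.8124 = 0.8929 mg/L.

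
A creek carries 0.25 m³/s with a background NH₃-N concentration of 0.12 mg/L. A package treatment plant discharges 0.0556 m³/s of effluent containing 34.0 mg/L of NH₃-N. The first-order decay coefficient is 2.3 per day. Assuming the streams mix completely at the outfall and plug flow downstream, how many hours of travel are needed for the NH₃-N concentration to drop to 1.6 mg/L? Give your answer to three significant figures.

Mass balance: C = (0.2500·0.1200 + 0.05560·34.00) / 0.3056 = 1.920/0.3056 = 6.284 mg/L.
6.284·exp(−k·t) = 1.6 → t = ln(6.284/1.6)/k = 51390 s = 14.27 h.

14.3 h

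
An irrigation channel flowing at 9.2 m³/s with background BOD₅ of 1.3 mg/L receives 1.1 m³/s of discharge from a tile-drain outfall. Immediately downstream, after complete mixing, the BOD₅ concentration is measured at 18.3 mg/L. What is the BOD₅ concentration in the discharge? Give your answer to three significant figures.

160 mg/L

Mass balance: 9.200·1.300 + 1.100·Cₑ = 10.30·18.30
→ Cₑ = (10.30·18.30 − 9.200·1.300) / 1.100 = 160.5 mg/L.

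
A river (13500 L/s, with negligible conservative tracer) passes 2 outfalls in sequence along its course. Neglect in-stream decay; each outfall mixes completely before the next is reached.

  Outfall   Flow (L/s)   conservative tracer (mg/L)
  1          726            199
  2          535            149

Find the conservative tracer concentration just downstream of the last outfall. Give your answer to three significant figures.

15.2 mg/L

Outfall 1: combined Q = 14230 L/s; C = (13500·0 + 726.0·199.0)/14230 = 10.16 mg/L.
Outfall 2: combined Q = 14760 L/s; C = (14230·10.16 + 535.0·149.0)/14760 = 15.19 mg/L.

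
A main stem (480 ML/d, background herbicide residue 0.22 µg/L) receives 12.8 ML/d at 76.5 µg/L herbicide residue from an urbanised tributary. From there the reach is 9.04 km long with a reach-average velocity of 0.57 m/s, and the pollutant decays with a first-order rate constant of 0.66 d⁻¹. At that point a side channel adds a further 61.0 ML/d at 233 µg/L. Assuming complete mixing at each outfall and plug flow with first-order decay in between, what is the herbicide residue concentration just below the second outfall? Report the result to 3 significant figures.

27.4 µg/L

Conservation of mass: C = (480.0·0.2200 + 12.80·76.50) / 492.8 = 1085/492.8 = 2.201 µg/L; combined flow 492.8 ML/d.
Travel time t = 9.04·1000 / 0.57 = 15860 s = 4.405 h.
Applying C = C₀e^(−kt): 2.201 × 0.8859 = 1.950 µg/L.
Second outfall: C = (492.8·1.950 + 61.00·233.0)/553.8 = 27.40 µg/L.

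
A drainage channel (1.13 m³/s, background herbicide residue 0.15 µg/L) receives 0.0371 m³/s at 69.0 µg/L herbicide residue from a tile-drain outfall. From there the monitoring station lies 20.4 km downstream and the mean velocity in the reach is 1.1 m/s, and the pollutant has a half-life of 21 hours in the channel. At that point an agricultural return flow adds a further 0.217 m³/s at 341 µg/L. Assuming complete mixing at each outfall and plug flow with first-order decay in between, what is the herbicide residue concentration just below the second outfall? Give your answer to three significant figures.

55.1 µg/L

Conservation of mass: C = (1.130·0.1500 + 0.03710·69.00) / 1.167 = 2.729/1.167 = 2.339 µg/L; combined flow 1.167 m³/s.
Travel time t = 20.4·1000 / 1.1 = 18550 s = 5.152 h.
Half-life 21 h → k = ln 2 / 21 = 0.03301 h⁻¹ = 0.7922 d⁻¹.
First-order decay: C = 2.339·exp(−k·t) = 2.339·0.8436 = 1.973 µg/L.
At the second outfall, C = (1.167·1.973 + 0.2170·341.0) / (1.167 + 0.2170) = 55.13 µg/L.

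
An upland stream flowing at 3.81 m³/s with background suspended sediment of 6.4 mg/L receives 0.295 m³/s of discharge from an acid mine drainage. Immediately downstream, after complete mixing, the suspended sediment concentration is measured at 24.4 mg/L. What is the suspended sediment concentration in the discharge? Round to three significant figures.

Mass balance: 3.810·6.400 + 0.2950·Cₑ = 4.105·24.40
→ Cₑ = (4.105·24.40 − 3.810·6.400) / 0.2950 = 256.9 mg/L.

257 mg/L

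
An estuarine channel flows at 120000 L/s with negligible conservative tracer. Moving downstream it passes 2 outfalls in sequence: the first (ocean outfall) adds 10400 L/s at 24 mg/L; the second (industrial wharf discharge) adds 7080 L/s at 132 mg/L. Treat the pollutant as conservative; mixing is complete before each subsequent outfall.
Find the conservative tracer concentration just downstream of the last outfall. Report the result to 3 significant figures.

Outfall 1: combined Q = 130400 L/s; C = (120000·0 + 10400·24.00)/130400 = 1.914 mg/L.
Outfall 2: combined Q = 137500 L/s; C = (130400·1.914 + 7080·132.0)/137500 = 8.613 mg/L.

8.61 mg/L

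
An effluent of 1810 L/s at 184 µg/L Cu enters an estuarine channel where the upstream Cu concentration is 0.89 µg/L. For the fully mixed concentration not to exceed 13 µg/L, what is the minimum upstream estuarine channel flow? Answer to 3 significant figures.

25600 L/s

Set C_mix = 13: (Q·0.8900 + 1810·184.0) / (Q + 1810) = 13
→ Q = 1810·(184.0 − 13)/(13 − 0.8900) = 25560 L/s.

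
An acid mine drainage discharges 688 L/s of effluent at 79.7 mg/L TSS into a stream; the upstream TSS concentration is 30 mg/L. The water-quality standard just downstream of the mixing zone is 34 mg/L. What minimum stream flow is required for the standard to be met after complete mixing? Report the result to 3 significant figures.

7860 L/s

Set C_mix = 34: (Q·30.00 + 688.0·79.70) / (Q + 688.0) = 34
→ Q = 688.0·(79.70 − 34)/(34 − 30.00) = 7860 L/s.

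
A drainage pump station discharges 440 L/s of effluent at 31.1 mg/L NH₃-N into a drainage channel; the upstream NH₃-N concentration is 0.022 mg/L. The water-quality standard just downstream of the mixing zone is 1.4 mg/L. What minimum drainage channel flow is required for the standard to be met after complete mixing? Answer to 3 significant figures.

9480 L/s

Set C_mix = 1.4: (Q·0.02200 + 440.0·31.10) / (Q + 440.0) = 1.4
→ Q = 440.0·(31.10 − 1.4)/(1.4 − 0.02200) = 9483 L/s.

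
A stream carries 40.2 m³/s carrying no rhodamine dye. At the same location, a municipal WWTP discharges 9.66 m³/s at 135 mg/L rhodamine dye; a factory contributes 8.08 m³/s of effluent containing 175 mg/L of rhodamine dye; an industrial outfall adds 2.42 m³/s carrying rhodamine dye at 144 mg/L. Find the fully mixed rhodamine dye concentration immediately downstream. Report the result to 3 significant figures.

After mixing, C = (40.20·0 + 9.660·135.0 + 8.080·175.0 + 2.420·144.0) / 60.36 = 3067/60.36 = 50.80 mg/L.

50.8 mg/L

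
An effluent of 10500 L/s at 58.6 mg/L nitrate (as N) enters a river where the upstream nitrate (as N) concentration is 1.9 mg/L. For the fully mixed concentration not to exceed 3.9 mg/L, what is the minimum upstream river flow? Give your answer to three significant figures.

287000 L/s

Set C_mix = 3.9: (Q·1.900 + 10500·58.60) / (Q + 10500) = 3.9
→ Q = 10500·(58.60 − 3.9)/(3.9 − 1.900) = 287200 L/s.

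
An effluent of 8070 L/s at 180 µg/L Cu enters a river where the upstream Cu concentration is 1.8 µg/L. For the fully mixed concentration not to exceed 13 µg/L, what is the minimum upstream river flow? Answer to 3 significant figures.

120000 L/s

Set C_mix = 13: (Q·1.800 + 8070·180.0) / (Q + 8070) = 13
→ Q = 8070·(180.0 − 13)/(13 − 1.800) = 120300 L/s.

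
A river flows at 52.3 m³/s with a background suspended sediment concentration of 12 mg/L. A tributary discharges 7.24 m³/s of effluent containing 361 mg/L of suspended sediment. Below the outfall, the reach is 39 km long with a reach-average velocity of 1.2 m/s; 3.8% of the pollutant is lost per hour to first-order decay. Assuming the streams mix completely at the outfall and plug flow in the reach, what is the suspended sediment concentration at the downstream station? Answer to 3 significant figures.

38.4 mg/L

Mass balance: C = (52.30·12.00 + 7.240·361.0) / 59.54 = 3241/59.54 = 54.44 mg/L.
Travel time t = 39·1000 / 1.2 = 32500 s = 9.028 h.
3.8%/h lost → k = −ln(1 − 0.038) = 0.03874 h⁻¹.
First-order decay: C = 54.44·exp(−k·t) = 54.44·0.7049 = 38.37 mg/L.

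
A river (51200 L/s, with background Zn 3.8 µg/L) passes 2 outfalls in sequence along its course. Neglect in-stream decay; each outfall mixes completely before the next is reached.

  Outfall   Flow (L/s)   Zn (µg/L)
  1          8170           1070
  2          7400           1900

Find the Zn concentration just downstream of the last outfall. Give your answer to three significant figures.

344 µg/L

Below outfall 1: Q → 59370 L/s, C = (51200·3.800 + 8170·1070)/59370 = 150.5 µg/L.
Below outfall 2: Q → 66770 L/s, C = (59370·150.5 + 7400·1900)/66770 = 344.4 µg/L.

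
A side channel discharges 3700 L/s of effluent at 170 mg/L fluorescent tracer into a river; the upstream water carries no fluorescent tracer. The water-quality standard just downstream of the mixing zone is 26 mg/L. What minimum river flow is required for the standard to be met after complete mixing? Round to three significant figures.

Set C_mix = 26: (Q·0 + 3700·170.0) / (Q + 3700) = 26
→ Q = 3700·(170.0 − 26)/(26 − 0) = 20490 L/s.

20500 L/s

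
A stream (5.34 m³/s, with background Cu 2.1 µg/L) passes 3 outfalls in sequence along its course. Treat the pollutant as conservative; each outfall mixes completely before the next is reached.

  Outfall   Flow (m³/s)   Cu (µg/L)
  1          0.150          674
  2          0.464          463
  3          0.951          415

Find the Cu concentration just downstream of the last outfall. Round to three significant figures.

105 µg/L

After outfall 1: Q = 5.340 + 0.1500 = 5.490 m³/s; C = (5.340·2.100 + 0.1500·674.0)/5.490 = 20.46 µg/L.
After outfall 2: Q = 5.490 + 0.4640 = 5.954 m³/s; C = (5.490·20.46 + 0.4640·463.0)/5.954 = 54.95 µg/L.
After outfall 3: Q = 5.954 + 0.9510 = 6.905 m³/s; C = (5.954·54.95 + 0.9510·415.0)/6.905 = 104.5 µg/L.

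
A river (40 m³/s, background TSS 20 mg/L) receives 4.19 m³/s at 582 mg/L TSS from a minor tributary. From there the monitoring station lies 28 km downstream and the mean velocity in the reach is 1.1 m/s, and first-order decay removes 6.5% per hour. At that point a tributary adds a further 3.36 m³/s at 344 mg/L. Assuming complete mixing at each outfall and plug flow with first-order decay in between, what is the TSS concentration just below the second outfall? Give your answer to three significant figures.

66.7 mg/L

After mixing, C = (40.00·20.00 + 4.190·582.0) / 44.19 = 3239/44.19 = 73.29 mg/L; combined flow 44.19 m³/s.
Travel time t = 28·1000 / 1.1 = 25450 s = 7.071 h.
6.5%/h lost → k = −ln(1 − 0.065) = 0.06721 h⁻¹.
Applying C = C₀e^(−kt): 73.29 × 0.6218 = 45.57 mg/L.
Second outfall: C = (44.19·45.57 + 3.360·344.0)/47.55 = 66.65 mg/L.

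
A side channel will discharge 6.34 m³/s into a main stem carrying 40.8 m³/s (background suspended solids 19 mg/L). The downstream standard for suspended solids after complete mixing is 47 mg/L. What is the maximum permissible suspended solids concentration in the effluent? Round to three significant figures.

At the limit, (Qr·Cr + Qe·Cₑ)/(Qr + Qe) = 47:
Cₑ = (47.14·47 − 40.80·19.00) / 6.340 = 227.2 mg/L.

227 mg/L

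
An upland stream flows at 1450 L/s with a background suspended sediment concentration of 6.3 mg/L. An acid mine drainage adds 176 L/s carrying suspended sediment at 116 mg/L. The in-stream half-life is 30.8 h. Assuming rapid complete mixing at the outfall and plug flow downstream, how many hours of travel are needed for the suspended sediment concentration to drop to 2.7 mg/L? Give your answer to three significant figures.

Mixed concentration C = ΣQC/ΣQ = (1450·6.300 + 176.0·116.0) / 1626 = 29550/1626 = 18.17 mg/L.
Half-life 30.8 h → k = ln 2 / 30.8 = 0.02250 h⁻¹ = 0.5401 d⁻¹.
18.17·exp(−k·t) = 2.7 → t = ln(18.17/2.7)/k = 305000 s = 84.73 h.

84.7 h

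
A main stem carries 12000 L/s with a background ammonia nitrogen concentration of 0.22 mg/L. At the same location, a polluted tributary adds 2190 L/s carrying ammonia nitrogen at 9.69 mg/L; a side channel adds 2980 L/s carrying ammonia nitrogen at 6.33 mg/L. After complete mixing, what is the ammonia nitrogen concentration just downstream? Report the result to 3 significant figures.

2.49 mg/L

Mass balance: C = (12000·0.2200 + 2190·9.690 + 2980·6.330) / 17170 = 42720/17170 = 2.488 mg/L.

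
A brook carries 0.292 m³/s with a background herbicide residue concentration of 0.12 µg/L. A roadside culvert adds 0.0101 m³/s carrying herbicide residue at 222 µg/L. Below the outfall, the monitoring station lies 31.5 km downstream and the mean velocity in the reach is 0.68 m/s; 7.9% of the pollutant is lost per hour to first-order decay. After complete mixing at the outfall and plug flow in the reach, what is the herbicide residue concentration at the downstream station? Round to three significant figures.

2.61 µg/L

Conservation of mass: C = (0.2920·0.1200 + 0.01010·222.0) / 0.3021 = 2.277/0.3021 = 7.538 µg/L.
Travel time t = 31.5·1000 / 0.68 = 46320 s = 12.87 h.
7.9%/h lost → k = −ln(1 − 0.079) = 0.08230 h⁻¹.
First-order decay: C = 7.538·exp(−k·t) = 7.538·0.3468 = 2.614 µg/L.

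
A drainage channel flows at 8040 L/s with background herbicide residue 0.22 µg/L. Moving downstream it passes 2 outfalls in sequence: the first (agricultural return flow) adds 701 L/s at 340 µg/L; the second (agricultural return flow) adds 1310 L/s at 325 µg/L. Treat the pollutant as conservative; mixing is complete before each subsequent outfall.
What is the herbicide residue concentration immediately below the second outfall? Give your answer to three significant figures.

Outfall 1: combined Q = 8741 L/s; C = (8040·0.2200 + 701.0·340.0)/8741 = 27.47 µg/L.
Outfall 2: combined Q = 10050 L/s; C = (8741·27.47 + 1310·325.0)/10050 = 66.25 µg/L.

66.2 µg/L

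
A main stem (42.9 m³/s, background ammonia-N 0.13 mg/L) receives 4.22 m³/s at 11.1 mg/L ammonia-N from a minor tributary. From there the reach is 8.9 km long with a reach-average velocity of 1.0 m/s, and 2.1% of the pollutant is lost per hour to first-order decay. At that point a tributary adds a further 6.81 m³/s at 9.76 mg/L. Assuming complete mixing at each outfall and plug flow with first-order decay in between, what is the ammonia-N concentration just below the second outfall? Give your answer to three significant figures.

2.15 mg/L

After mixing, C = (42.90·0.1300 + 4.220·11.10) / 47.12 = 52.42/47.12 = 1.112 mg/L; combined flow 47.12 m³/s.
Travel time t = 8.9·1000 / 1.0 = 8900 s = 2.472 h.
2.1%/h lost → k = −ln(1 − 0.021) = 0.02122 h⁻¹.
After decay, C = 1.112 × e^(−kt) = 1.112 × 0.9489 = 1.056 mg/L.
Second outfall: C = (47.12·1.056 + 6.810·9.760)/53.93 = 2.155 mg/L.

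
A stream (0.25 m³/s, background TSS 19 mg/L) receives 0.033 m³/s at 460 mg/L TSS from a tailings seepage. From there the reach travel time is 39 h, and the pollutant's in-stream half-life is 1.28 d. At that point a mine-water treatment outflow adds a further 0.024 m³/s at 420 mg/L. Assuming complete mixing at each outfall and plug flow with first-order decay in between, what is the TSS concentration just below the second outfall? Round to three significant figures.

Mass balance: C = (0.2500·19.00 + 0.03300·460.0) / 0.2830 = 19.93/0.2830 = 70.42 mg/L; combined flow 0.2830 m³/s.
Half-life 1.28 d → k = ln 2 / 1.28 = 0.5415 d⁻¹.
First-order decay: C = 70.42·exp(−k·t) = 70.42·0.4148 = 29.21 mg/L.
At the second outfall, C = (0.2830·29.21 + 0.02400·420.0) / (0.2830 + 0.02400) = 59.76 mg/L.

59.8 mg/L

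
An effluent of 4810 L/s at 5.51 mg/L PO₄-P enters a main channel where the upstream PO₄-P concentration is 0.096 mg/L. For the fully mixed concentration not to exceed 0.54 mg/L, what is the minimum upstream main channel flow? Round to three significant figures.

53800 L/s

Set C_mix = 0.54: (Q·0.09600 + 4810·5.510) / (Q + 4810) = 0.54
→ Q = 4810·(5.510 − 0.54)/(0.54 − 0.09600) = 53840 L/s.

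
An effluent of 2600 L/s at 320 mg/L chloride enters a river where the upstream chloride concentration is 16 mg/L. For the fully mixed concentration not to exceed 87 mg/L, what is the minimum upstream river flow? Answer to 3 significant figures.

8530 L/s

Set C_mix = 87: (Q·16.00 + 2600·320.0) / (Q + 2600) = 87
→ Q = 2600·(320.0 − 87)/(87 − 16.00) = 8532 L/s.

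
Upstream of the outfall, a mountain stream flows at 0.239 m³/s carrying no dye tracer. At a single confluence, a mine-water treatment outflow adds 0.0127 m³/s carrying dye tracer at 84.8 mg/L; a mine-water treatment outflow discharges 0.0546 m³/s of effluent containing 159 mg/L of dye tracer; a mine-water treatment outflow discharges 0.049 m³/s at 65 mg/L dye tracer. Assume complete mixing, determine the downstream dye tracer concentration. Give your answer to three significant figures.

Mass balance: C = (0.2390·0 + 0.01270·84.80 + 0.05460·159.0 + 0.04900·65.00) / 0.3553 = 12.94/0.3553 = 36.43 mg/L.

36.4 mg/L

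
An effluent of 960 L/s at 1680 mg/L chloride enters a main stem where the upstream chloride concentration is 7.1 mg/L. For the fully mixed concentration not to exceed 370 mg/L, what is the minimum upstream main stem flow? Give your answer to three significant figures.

Set C_mix = 370: (Q·7.100 + 960.0·1680) / (Q + 960.0) = 370
→ Q = 960.0·(1680 − 370)/(370 − 7.100) = 3465 L/s.

3470 L/s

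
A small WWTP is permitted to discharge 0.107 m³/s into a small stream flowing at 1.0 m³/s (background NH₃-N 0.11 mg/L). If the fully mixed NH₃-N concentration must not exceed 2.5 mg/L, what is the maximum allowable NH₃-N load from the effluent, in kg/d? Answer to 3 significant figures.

Mass balance at the limit: 1.000·0.1100 + 0.1070·Cₑ = 1.107·2.5 → Cₑ = 24.84 mg/L.
Load = 0.1070 m³/s × 24.84 g/m³ × 86 400 s/d = 229.6 kg/d.

230 kg/d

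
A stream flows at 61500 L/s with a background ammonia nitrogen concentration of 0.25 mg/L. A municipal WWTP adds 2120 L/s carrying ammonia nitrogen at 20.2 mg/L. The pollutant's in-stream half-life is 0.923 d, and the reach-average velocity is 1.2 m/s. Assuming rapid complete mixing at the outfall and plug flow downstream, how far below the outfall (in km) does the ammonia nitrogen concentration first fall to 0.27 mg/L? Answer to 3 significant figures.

Flow-weighted average: C = (61500·0.2500 + 2120·20.20) / 63620 = 58200/63620 = 0.9148 mg/L.
Half-life 0.923 d → k = ln 2 / 0.923 = 0.7510 d⁻¹.
Set 0.9148·exp(−k·t) = 0.27 → t = ln(0.9148/0.27)/k = 140400 s = 39.00 h.
Distance = v·t = 1.2·140400 = 168500 m = 168.5 km.

168 km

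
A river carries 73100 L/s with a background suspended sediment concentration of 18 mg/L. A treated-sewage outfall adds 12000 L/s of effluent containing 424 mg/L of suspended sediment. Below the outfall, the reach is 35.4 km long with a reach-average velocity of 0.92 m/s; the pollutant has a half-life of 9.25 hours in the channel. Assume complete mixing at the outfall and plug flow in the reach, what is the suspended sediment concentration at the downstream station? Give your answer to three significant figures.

After mixing, C = (73100·18.00 + 12000·424.0) / 85100 = 6404000/85100 = 75.25 mg/L.
Travel time t = 35.4·1000 / 0.92 = 38480 s = 10.69 h.
Half-life 9.25 h → k = ln 2 / 9.25 = 0.07493 h⁻¹ = 1.798 d⁻¹.
First-order decay: C = 75.25·exp(−k·t) = 75.25·0.4489 = 33.78 mg/L.

33.8 mg/L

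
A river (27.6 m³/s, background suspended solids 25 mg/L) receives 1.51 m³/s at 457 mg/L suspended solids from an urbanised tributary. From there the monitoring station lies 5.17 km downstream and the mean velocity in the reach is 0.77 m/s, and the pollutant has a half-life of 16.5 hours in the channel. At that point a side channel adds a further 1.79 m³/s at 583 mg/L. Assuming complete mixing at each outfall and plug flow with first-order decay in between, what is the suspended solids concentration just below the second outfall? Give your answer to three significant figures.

Flow-weighted average: C = (27.60·25.00 + 1.510·457.0) / 29.11 = 1380/29.11 = 47.41 mg/L; combined flow 29.11 m³/s.
Travel time t = 5.17·1000 / 0.77 = 6714 s = 1.865 h.
Half-life 16.5 h → k = ln 2 / 16.5 = 0.04201 h⁻¹ = 1.008 d⁻¹.
First-order decay: C = 47.41·exp(−k·t) = 47.41·0.9246 = 43.84 mg/L.
Second outfall: C = (29.11·43.84 + 1.790·583.0)/30.90 = 75.07 mg/L.

75.1 mg/L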